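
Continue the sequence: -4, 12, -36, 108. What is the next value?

Ratios: 12 / -4 = -3.0
This is a geometric sequence with common ratio r = -3.
Next term = 108 * -3 = -324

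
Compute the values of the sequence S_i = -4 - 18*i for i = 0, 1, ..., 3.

This is an arithmetic sequence.
i=0: S_0 = -4 + -18*0 = -4
i=1: S_1 = -4 + -18*1 = -22
i=2: S_2 = -4 + -18*2 = -40
i=3: S_3 = -4 + -18*3 = -58
The first 4 terms are: [-4, -22, -40, -58]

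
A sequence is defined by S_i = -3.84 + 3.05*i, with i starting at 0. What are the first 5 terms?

This is an arithmetic sequence.
i=0: S_0 = -3.84 + 3.05*0 = -3.84
i=1: S_1 = -3.84 + 3.05*1 = -0.79
i=2: S_2 = -3.84 + 3.05*2 = 2.26
i=3: S_3 = -3.84 + 3.05*3 = 5.31
i=4: S_4 = -3.84 + 3.05*4 = 8.36
The first 5 terms are: [-3.84, -0.79, 2.26, 5.31, 8.36]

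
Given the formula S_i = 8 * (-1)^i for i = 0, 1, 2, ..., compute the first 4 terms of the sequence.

This is a geometric sequence.
i=0: S_0 = 8 * (-1)^0 = 8
i=1: S_1 = 8 * (-1)^1 = -8
i=2: S_2 = 8 * (-1)^2 = 8
i=3: S_3 = 8 * (-1)^3 = -8
The first 4 terms are: [8, -8, 8, -8]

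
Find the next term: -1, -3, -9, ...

Ratios: -3 / -1 = 3.0
This is a geometric sequence with common ratio r = 3.
Next term = -9 * 3 = -27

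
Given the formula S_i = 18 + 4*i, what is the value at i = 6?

S_6 = 18 + 4*6 = 18 + 24 = 42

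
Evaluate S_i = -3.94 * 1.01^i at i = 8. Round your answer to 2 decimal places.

S_8 = -3.94 * 1.01^8 ≈ -3.94 * 1.0829 ≈ -4.27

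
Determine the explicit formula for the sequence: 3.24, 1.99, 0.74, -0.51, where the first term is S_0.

Check differences: 1.99 - 3.24 = -1.25
0.74 - 1.99 = -1.25
Common difference d = -1.25.
First term a = 3.24.
Formula: S_i = 3.24 - 1.25*i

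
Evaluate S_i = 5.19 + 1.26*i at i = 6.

S_6 = 5.19 + 1.26*6 = 5.19 + 7.56 = 12.75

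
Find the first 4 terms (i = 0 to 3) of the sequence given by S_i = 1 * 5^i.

This is a geometric sequence.
i=0: S_0 = 1 * 5^0 = 1
i=1: S_1 = 1 * 5^1 = 5
i=2: S_2 = 1 * 5^2 = 25
i=3: S_3 = 1 * 5^3 = 125
The first 4 terms are: [1, 5, 25, 125]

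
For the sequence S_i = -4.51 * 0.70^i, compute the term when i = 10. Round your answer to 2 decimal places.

S_10 = -4.51 * 0.7^10 ≈ -4.51 * 0.0282 ≈ -0.13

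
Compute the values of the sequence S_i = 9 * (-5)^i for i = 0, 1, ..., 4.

This is a geometric sequence.
i=0: S_0 = 9 * (-5)^0 = 9
i=1: S_1 = 9 * (-5)^1 = -45
i=2: S_2 = 9 * (-5)^2 = 225
i=3: S_3 = 9 * (-5)^3 = -1125
i=4: S_4 = 9 * (-5)^4 = 5625
The first 5 terms are: [9, -45, 225, -1125, 5625]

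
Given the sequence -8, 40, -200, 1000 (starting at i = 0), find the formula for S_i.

Check ratios: 40 / -8 = -5.0
Common ratio r = -5.
First term a = -8.
Formula: S_i = -8 * (-5)^i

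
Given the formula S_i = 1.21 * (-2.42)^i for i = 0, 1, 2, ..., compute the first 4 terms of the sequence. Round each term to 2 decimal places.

This is a geometric sequence.
i=0: S_0 = 1.21 * (-2.42)^0 = 1.21
i=1: S_1 = 1.21 * (-2.42)^1 ≈ -2.93
i=2: S_2 = 1.21 * (-2.42)^2 ≈ 7.09
i=3: S_3 = 1.21 * (-2.42)^3 ≈ -17.15
The first 4 terms are: [1.21, -2.93, 7.09, -17.15]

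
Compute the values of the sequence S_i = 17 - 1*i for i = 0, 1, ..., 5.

This is an arithmetic sequence.
i=0: S_0 = 17 + -1*0 = 17
i=1: S_1 = 17 + -1*1 = 16
i=2: S_2 = 17 + -1*2 = 15
i=3: S_3 = 17 + -1*3 = 14
i=4: S_4 = 17 + -1*4 = 13
i=5: S_5 = 17 + -1*5 = 12
The first 6 terms are: [17, 16, 15, 14, 13, 12]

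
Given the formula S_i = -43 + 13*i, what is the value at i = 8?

S_8 = -43 + 13*8 = -43 + 104 = 61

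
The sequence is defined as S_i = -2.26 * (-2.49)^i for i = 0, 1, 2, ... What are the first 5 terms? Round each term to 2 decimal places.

This is a geometric sequence.
i=0: S_0 = -2.26 * (-2.49)^0 = -2.26
i=1: S_1 = -2.26 * (-2.49)^1 ≈ 5.63
i=2: S_2 = -2.26 * (-2.49)^2 ≈ -14.01
i=3: S_3 = -2.26 * (-2.49)^3 ≈ 34.89
i=4: S_4 = -2.26 * (-2.49)^4 ≈ -86.88
The first 5 terms are: [-2.26, 5.63, -14.01, 34.89, -86.88]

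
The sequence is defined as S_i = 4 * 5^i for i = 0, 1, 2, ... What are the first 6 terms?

This is a geometric sequence.
i=0: S_0 = 4 * 5^0 = 4
i=1: S_1 = 4 * 5^1 = 20
i=2: S_2 = 4 * 5^2 = 100
i=3: S_3 = 4 * 5^3 = 500
i=4: S_4 = 4 * 5^4 = 2500
i=5: S_5 = 4 * 5^5 = 12500
The first 6 terms are: [4, 20, 100, 500, 2500, 12500]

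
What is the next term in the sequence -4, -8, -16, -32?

Ratios: -8 / -4 = 2.0
This is a geometric sequence with common ratio r = 2.
Next term = -32 * 2 = -64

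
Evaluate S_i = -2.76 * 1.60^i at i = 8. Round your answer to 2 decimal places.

S_8 = -2.76 * 1.6^8 ≈ -2.76 * 42.9497 ≈ -118.54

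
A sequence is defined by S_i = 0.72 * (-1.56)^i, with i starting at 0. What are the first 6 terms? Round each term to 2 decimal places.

This is a geometric sequence.
i=0: S_0 = 0.72 * (-1.56)^0 = 0.72
i=1: S_1 = 0.72 * (-1.56)^1 ≈ -1.12
i=2: S_2 = 0.72 * (-1.56)^2 ≈ 1.75
i=3: S_3 = 0.72 * (-1.56)^3 ≈ -2.73
i=4: S_4 = 0.72 * (-1.56)^4 ≈ 4.26
i=5: S_5 = 0.72 * (-1.56)^5 ≈ -6.65
The first 6 terms are: [0.72, -1.12, 1.75, -2.73, 4.26, -6.65]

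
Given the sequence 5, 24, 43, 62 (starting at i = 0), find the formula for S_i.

Check differences: 24 - 5 = 19
43 - 24 = 19
Common difference d = 19.
First term a = 5.
Formula: S_i = 5 + 19*i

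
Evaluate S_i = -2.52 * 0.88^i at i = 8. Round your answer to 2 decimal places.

S_8 = -2.52 * 0.88^8 ≈ -2.52 * 0.3596 ≈ -0.91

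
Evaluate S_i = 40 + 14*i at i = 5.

S_5 = 40 + 14*5 = 40 + 70 = 110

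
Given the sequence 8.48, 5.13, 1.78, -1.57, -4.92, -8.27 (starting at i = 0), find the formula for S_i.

Check differences: 5.13 - 8.48 = -3.35
1.78 - 5.13 = -3.35
Common difference d = -3.35.
First term a = 8.48.
Formula: S_i = 8.48 - 3.35*i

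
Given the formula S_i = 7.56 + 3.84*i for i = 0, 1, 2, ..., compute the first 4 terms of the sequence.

This is an arithmetic sequence.
i=0: S_0 = 7.56 + 3.84*0 = 7.56
i=1: S_1 = 7.56 + 3.84*1 = 11.4
i=2: S_2 = 7.56 + 3.84*2 = 15.24
i=3: S_3 = 7.56 + 3.84*3 = 19.08
The first 4 terms are: [7.56, 11.4, 15.24, 19.08]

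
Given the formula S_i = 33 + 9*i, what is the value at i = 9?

S_9 = 33 + 9*9 = 33 + 81 = 114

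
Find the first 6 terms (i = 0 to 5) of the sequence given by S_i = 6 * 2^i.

This is a geometric sequence.
i=0: S_0 = 6 * 2^0 = 6
i=1: S_1 = 6 * 2^1 = 12
i=2: S_2 = 6 * 2^2 = 24
i=3: S_3 = 6 * 2^3 = 48
i=4: S_4 = 6 * 2^4 = 96
i=5: S_5 = 6 * 2^5 = 192
The first 6 terms are: [6, 12, 24, 48, 96, 192]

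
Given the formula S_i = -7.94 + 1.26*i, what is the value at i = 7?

S_7 = -7.94 + 1.26*7 = -7.94 + 8.82 = 0.88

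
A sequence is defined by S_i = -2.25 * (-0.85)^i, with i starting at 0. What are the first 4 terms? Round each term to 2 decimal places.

This is a geometric sequence.
i=0: S_0 = -2.25 * (-0.85)^0 = -2.25
i=1: S_1 = -2.25 * (-0.85)^1 ≈ 1.91
i=2: S_2 = -2.25 * (-0.85)^2 ≈ -1.63
i=3: S_3 = -2.25 * (-0.85)^3 ≈ 1.38
The first 4 terms are: [-2.25, 1.91, -1.63, 1.38]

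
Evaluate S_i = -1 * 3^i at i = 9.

S_9 = -1 * 3^9 = -1 * 19683 = -19683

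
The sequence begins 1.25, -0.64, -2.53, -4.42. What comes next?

Differences: -0.64 - 1.25 = -1.89
This is an arithmetic sequence with common difference d = -1.89.
Next term = -4.42 + -1.89 = -6.31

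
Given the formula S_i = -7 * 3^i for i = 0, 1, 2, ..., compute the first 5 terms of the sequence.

This is a geometric sequence.
i=0: S_0 = -7 * 3^0 = -7
i=1: S_1 = -7 * 3^1 = -21
i=2: S_2 = -7 * 3^2 = -63
i=3: S_3 = -7 * 3^3 = -189
i=4: S_4 = -7 * 3^4 = -567
The first 5 terms are: [-7, -21, -63, -189, -567]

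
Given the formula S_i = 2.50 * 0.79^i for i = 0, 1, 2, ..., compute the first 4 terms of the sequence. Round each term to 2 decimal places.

This is a geometric sequence.
i=0: S_0 = 2.5 * 0.79^0 = 2.5
i=1: S_1 = 2.5 * 0.79^1 ≈ 1.98
i=2: S_2 = 2.5 * 0.79^2 ≈ 1.56
i=3: S_3 = 2.5 * 0.79^3 ≈ 1.23
The first 4 terms are: [2.5, 1.98, 1.56, 1.23]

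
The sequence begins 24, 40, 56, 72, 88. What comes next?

Differences: 40 - 24 = 16
This is an arithmetic sequence with common difference d = 16.
Next term = 88 + 16 = 104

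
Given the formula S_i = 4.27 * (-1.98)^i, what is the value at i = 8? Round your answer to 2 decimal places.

S_8 = 4.27 * (-1.98)^8 ≈ 4.27 * 236.2226 ≈ 1008.67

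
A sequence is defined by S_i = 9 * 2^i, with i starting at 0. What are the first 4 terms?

This is a geometric sequence.
i=0: S_0 = 9 * 2^0 = 9
i=1: S_1 = 9 * 2^1 = 18
i=2: S_2 = 9 * 2^2 = 36
i=3: S_3 = 9 * 2^3 = 72
The first 4 terms are: [9, 18, 36, 72]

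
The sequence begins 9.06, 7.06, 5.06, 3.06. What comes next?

Differences: 7.06 - 9.06 = -2.0
This is an arithmetic sequence with common difference d = -2.0.
Next term = 3.06 + -2.0 = 1.06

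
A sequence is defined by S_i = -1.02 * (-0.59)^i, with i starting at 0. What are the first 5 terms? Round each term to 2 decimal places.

This is a geometric sequence.
i=0: S_0 = -1.02 * (-0.59)^0 = -1.02
i=1: S_1 = -1.02 * (-0.59)^1 ≈ 0.6
i=2: S_2 = -1.02 * (-0.59)^2 ≈ -0.36
i=3: S_3 = -1.02 * (-0.59)^3 ≈ 0.21
i=4: S_4 = -1.02 * (-0.59)^4 ≈ -0.12
The first 5 terms are: [-1.02, 0.6, -0.36, 0.21, -0.12]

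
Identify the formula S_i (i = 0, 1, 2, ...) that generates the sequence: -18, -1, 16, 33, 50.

Check differences: -1 - -18 = 17
16 - -1 = 17
Common difference d = 17.
First term a = -18.
Formula: S_i = -18 + 17*i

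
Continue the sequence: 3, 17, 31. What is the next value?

Differences: 17 - 3 = 14
This is an arithmetic sequence with common difference d = 14.
Next term = 31 + 14 = 45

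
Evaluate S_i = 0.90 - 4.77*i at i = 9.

S_9 = 0.9 + -4.77*9 = 0.9 + -42.93 = -42.03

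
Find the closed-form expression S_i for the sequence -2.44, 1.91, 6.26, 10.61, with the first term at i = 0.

Check differences: 1.91 - -2.44 = 4.35
6.26 - 1.91 = 4.35
Common difference d = 4.35.
First term a = -2.44.
Formula: S_i = -2.44 + 4.35*i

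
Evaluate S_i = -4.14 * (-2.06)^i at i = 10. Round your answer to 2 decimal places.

S_10 = -4.14 * (-2.06)^10 ≈ -4.14 * 1376.1704 ≈ -5697.35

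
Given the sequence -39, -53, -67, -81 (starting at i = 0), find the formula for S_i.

Check differences: -53 - -39 = -14
-67 - -53 = -14
Common difference d = -14.
First term a = -39.
Formula: S_i = -39 - 14*i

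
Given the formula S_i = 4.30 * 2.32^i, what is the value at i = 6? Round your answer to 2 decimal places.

S_6 = 4.3 * 2.32^6 ≈ 4.3 * 155.9294 ≈ 670.5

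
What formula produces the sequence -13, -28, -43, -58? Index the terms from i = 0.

Check differences: -28 - -13 = -15
-43 - -28 = -15
Common difference d = -15.
First term a = -13.
Formula: S_i = -13 - 15*i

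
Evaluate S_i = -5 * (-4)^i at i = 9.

S_9 = -5 * (-4)^9 = -5 * -262144 = 1310720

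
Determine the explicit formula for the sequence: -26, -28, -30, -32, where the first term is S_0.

Check differences: -28 - -26 = -2
-30 - -28 = -2
Common difference d = -2.
First term a = -26.
Formula: S_i = -26 - 2*i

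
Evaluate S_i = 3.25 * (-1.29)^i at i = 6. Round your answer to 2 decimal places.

S_6 = 3.25 * (-1.29)^6 ≈ 3.25 * 4.6083 ≈ 14.98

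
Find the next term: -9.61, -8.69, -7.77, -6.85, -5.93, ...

Differences: -8.69 - -9.61 = 0.92
This is an arithmetic sequence with common difference d = 0.92.
Next term = -5.93 + 0.92 = -5.01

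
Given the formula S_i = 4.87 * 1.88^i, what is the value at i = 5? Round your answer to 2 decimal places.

S_5 = 4.87 * 1.88^5 ≈ 4.87 * 23.4849 ≈ 114.37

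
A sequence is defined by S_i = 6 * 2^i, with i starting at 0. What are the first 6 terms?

This is a geometric sequence.
i=0: S_0 = 6 * 2^0 = 6
i=1: S_1 = 6 * 2^1 = 12
i=2: S_2 = 6 * 2^2 = 24
i=3: S_3 = 6 * 2^3 = 48
i=4: S_4 = 6 * 2^4 = 96
i=5: S_5 = 6 * 2^5 = 192
The first 6 terms are: [6, 12, 24, 48, 96, 192]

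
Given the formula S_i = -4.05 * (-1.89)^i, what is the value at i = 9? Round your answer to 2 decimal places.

S_9 = -4.05 * (-1.89)^9 ≈ -4.05 * -307.7204 ≈ 1246.27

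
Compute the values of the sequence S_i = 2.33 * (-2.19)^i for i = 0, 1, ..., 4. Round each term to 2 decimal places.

This is a geometric sequence.
i=0: S_0 = 2.33 * (-2.19)^0 = 2.33
i=1: S_1 = 2.33 * (-2.19)^1 ≈ -5.1
i=2: S_2 = 2.33 * (-2.19)^2 ≈ 11.17
i=3: S_3 = 2.33 * (-2.19)^3 ≈ -24.47
i=4: S_4 = 2.33 * (-2.19)^4 ≈ 53.6
The first 5 terms are: [2.33, -5.1, 11.17, -24.47, 53.6]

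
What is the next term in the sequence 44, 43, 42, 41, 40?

Differences: 43 - 44 = -1
This is an arithmetic sequence with common difference d = -1.
Next term = 40 + -1 = 39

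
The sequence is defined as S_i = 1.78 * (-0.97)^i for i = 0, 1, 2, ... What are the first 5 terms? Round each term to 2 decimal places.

This is a geometric sequence.
i=0: S_0 = 1.78 * (-0.97)^0 = 1.78
i=1: S_1 = 1.78 * (-0.97)^1 ≈ -1.73
i=2: S_2 = 1.78 * (-0.97)^2 ≈ 1.67
i=3: S_3 = 1.78 * (-0.97)^3 ≈ -1.62
i=4: S_4 = 1.78 * (-0.97)^4 ≈ 1.58
The first 5 terms are: [1.78, -1.73, 1.67, -1.62, 1.58]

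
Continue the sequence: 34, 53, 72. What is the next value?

Differences: 53 - 34 = 19
This is an arithmetic sequence with common difference d = 19.
Next term = 72 + 19 = 91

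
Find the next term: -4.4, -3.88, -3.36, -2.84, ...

Differences: -3.88 - -4.4 = 0.52
This is an arithmetic sequence with common difference d = 0.52.
Next term = -2.84 + 0.52 = -2.32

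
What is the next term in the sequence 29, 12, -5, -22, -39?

Differences: 12 - 29 = -17
This is an arithmetic sequence with common difference d = -17.
Next term = -39 + -17 = -56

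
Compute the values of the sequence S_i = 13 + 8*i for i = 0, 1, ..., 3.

This is an arithmetic sequence.
i=0: S_0 = 13 + 8*0 = 13
i=1: S_1 = 13 + 8*1 = 21
i=2: S_2 = 13 + 8*2 = 29
i=3: S_3 = 13 + 8*3 = 37
The first 4 terms are: [13, 21, 29, 37]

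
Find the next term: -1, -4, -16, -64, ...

Ratios: -4 / -1 = 4.0
This is a geometric sequence with common ratio r = 4.
Next term = -64 * 4 = -256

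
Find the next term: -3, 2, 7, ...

Differences: 2 - -3 = 5
This is an arithmetic sequence with common difference d = 5.
Next term = 7 + 5 = 12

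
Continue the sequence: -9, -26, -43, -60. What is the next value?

Differences: -26 - -9 = -17
This is an arithmetic sequence with common difference d = -17.
Next term = -60 + -17 = -77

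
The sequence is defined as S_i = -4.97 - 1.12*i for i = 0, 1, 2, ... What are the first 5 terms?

This is an arithmetic sequence.
i=0: S_0 = -4.97 + -1.12*0 = -4.97
i=1: S_1 = -4.97 + -1.12*1 = -6.09
i=2: S_2 = -4.97 + -1.12*2 = -7.21
i=3: S_3 = -4.97 + -1.12*3 = -8.33
i=4: S_4 = -4.97 + -1.12*4 = -9.45
The first 5 terms are: [-4.97, -6.09, -7.21, -8.33, -9.45]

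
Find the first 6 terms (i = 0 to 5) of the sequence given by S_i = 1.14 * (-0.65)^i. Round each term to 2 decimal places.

This is a geometric sequence.
i=0: S_0 = 1.14 * (-0.65)^0 = 1.14
i=1: S_1 = 1.14 * (-0.65)^1 ≈ -0.74
i=2: S_2 = 1.14 * (-0.65)^2 ≈ 0.48
i=3: S_3 = 1.14 * (-0.65)^3 ≈ -0.31
i=4: S_4 = 1.14 * (-0.65)^4 ≈ 0.2
i=5: S_5 = 1.14 * (-0.65)^5 ≈ -0.13
The first 6 terms are: [1.14, -0.74, 0.48, -0.31, 0.2, -0.13]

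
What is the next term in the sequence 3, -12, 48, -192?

Ratios: -12 / 3 = -4.0
This is a geometric sequence with common ratio r = -4.
Next term = -192 * -4 = 768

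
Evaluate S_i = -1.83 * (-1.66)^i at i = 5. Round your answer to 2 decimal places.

S_5 = -1.83 * (-1.66)^5 ≈ -1.83 * -12.6049 ≈ 23.07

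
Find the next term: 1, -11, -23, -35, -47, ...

Differences: -11 - 1 = -12
This is an arithmetic sequence with common difference d = -12.
Next term = -47 + -12 = -59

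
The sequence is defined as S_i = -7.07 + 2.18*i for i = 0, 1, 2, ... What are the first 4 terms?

This is an arithmetic sequence.
i=0: S_0 = -7.07 + 2.18*0 = -7.07
i=1: S_1 = -7.07 + 2.18*1 = -4.89
i=2: S_2 = -7.07 + 2.18*2 = -2.71
i=3: S_3 = -7.07 + 2.18*3 = -0.53
The first 4 terms are: [-7.07, -4.89, -2.71, -0.53]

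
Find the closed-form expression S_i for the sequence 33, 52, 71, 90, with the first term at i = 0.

Check differences: 52 - 33 = 19
71 - 52 = 19
Common difference d = 19.
First term a = 33.
Formula: S_i = 33 + 19*i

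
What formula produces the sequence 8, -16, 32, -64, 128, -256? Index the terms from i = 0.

Check ratios: -16 / 8 = -2.0
Common ratio r = -2.
First term a = 8.
Formula: S_i = 8 * (-2)^i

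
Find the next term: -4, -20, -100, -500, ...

Ratios: -20 / -4 = 5.0
This is a geometric sequence with common ratio r = 5.
Next term = -500 * 5 = -2500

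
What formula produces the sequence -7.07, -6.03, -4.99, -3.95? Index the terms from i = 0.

Check differences: -6.03 - -7.07 = 1.04
-4.99 - -6.03 = 1.04
Common difference d = 1.04.
First term a = -7.07.
Formula: S_i = -7.07 + 1.04*i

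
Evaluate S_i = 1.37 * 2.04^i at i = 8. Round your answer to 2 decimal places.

S_8 = 1.37 * 2.04^8 ≈ 1.37 * 299.9448 ≈ 410.92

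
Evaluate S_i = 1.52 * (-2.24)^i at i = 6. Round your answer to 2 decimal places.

S_6 = 1.52 * (-2.24)^6 ≈ 1.52 * 126.3247 ≈ 192.01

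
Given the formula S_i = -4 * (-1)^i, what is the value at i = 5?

S_5 = -4 * (-1)^5 = -4 * -1 = 4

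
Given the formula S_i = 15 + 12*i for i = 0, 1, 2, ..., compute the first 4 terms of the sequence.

This is an arithmetic sequence.
i=0: S_0 = 15 + 12*0 = 15
i=1: S_1 = 15 + 12*1 = 27
i=2: S_2 = 15 + 12*2 = 39
i=3: S_3 = 15 + 12*3 = 51
The first 4 terms are: [15, 27, 39, 51]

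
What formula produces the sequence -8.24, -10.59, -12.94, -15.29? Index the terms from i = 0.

Check differences: -10.59 - -8.24 = -2.35
-12.94 - -10.59 = -2.35
Common difference d = -2.35.
First term a = -8.24.
Formula: S_i = -8.24 - 2.35*i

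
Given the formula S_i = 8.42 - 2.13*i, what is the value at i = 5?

S_5 = 8.42 + -2.13*5 = 8.42 + -10.65 = -2.23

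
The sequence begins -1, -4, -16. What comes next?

Ratios: -4 / -1 = 4.0
This is a geometric sequence with common ratio r = 4.
Next term = -16 * 4 = -64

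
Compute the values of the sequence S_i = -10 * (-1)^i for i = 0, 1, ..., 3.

This is a geometric sequence.
i=0: S_0 = -10 * (-1)^0 = -10
i=1: S_1 = -10 * (-1)^1 = 10
i=2: S_2 = -10 * (-1)^2 = -10
i=3: S_3 = -10 * (-1)^3 = 10
The first 4 terms are: [-10, 10, -10, 10]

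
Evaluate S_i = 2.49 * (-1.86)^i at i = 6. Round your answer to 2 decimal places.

S_6 = 2.49 * (-1.86)^6 ≈ 2.49 * 41.4074 ≈ 103.1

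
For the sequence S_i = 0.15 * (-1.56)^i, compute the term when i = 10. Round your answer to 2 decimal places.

S_10 = 0.15 * (-1.56)^10 ≈ 0.15 * 85.3583 ≈ 12.8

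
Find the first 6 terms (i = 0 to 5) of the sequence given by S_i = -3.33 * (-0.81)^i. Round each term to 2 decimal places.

This is a geometric sequence.
i=0: S_0 = -3.33 * (-0.81)^0 = -3.33
i=1: S_1 = -3.33 * (-0.81)^1 ≈ 2.7
i=2: S_2 = -3.33 * (-0.81)^2 ≈ -2.18
i=3: S_3 = -3.33 * (-0.81)^3 ≈ 1.77
i=4: S_4 = -3.33 * (-0.81)^4 ≈ -1.43
i=5: S_5 = -3.33 * (-0.81)^5 ≈ 1.16
The first 6 terms are: [-3.33, 2.7, -2.18, 1.77, -1.43, 1.16]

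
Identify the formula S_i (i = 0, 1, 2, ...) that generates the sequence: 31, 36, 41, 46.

Check differences: 36 - 31 = 5
41 - 36 = 5
Common difference d = 5.
First term a = 31.
Formula: S_i = 31 + 5*i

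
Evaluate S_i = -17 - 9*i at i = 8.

S_8 = -17 + -9*8 = -17 + -72 = -89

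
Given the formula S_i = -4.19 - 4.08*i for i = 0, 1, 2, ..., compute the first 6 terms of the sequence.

This is an arithmetic sequence.
i=0: S_0 = -4.19 + -4.08*0 = -4.19
i=1: S_1 = -4.19 + -4.08*1 = -8.27
i=2: S_2 = -4.19 + -4.08*2 = -12.35
i=3: S_3 = -4.19 + -4.08*3 = -16.43
i=4: S_4 = -4.19 + -4.08*4 = -20.51
i=5: S_5 = -4.19 + -4.08*5 = -24.59
The first 6 terms are: [-4.19, -8.27, -12.35, -16.43, -20.51, -24.59]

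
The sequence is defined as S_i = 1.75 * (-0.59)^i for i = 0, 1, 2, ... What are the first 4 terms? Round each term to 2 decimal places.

This is a geometric sequence.
i=0: S_0 = 1.75 * (-0.59)^0 = 1.75
i=1: S_1 = 1.75 * (-0.59)^1 ≈ -1.03
i=2: S_2 = 1.75 * (-0.59)^2 ≈ 0.61
i=3: S_3 = 1.75 * (-0.59)^3 ≈ -0.36
The first 4 terms are: [1.75, -1.03, 0.61, -0.36]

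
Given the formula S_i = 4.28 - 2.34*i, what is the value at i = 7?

S_7 = 4.28 + -2.34*7 = 4.28 + -16.38 = -12.1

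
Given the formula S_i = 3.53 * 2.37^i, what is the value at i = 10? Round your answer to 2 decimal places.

S_10 = 3.53 * 2.37^10 ≈ 3.53 * 5590.9223 ≈ 19735.96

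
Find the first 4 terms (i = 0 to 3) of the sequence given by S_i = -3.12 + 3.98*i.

This is an arithmetic sequence.
i=0: S_0 = -3.12 + 3.98*0 = -3.12
i=1: S_1 = -3.12 + 3.98*1 = 0.86
i=2: S_2 = -3.12 + 3.98*2 = 4.84
i=3: S_3 = -3.12 + 3.98*3 = 8.82
The first 4 terms are: [-3.12, 0.86, 4.84, 8.82]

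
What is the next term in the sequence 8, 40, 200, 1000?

Ratios: 40 / 8 = 5.0
This is a geometric sequence with common ratio r = 5.
Next term = 1000 * 5 = 5000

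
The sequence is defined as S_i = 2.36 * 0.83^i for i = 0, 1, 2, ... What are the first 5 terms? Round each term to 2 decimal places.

This is a geometric sequence.
i=0: S_0 = 2.36 * 0.83^0 = 2.36
i=1: S_1 = 2.36 * 0.83^1 ≈ 1.96
i=2: S_2 = 2.36 * 0.83^2 ≈ 1.63
i=3: S_3 = 2.36 * 0.83^3 ≈ 1.35
i=4: S_4 = 2.36 * 0.83^4 ≈ 1.12
The first 5 terms are: [2.36, 1.96, 1.63, 1.35, 1.12]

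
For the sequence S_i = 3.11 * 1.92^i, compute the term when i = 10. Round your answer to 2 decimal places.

S_10 = 3.11 * 1.92^10 ≈ 3.11 * 680.7886 ≈ 2117.25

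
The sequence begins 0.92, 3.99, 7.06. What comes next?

Differences: 3.99 - 0.92 = 3.07
This is an arithmetic sequence with common difference d = 3.07.
Next term = 7.06 + 3.07 = 10.13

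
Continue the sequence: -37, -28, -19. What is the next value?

Differences: -28 - -37 = 9
This is an arithmetic sequence with common difference d = 9.
Next term = -19 + 9 = -10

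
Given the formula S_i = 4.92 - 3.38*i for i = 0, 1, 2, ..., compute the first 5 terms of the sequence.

This is an arithmetic sequence.
i=0: S_0 = 4.92 + -3.38*0 = 4.92
i=1: S_1 = 4.92 + -3.38*1 = 1.54
i=2: S_2 = 4.92 + -3.38*2 = -1.84
i=3: S_3 = 4.92 + -3.38*3 = -5.22
i=4: S_4 = 4.92 + -3.38*4 = -8.6
The first 5 terms are: [4.92, 1.54, -1.84, -5.22, -8.6]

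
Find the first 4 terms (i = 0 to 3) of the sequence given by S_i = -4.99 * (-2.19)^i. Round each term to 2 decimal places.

This is a geometric sequence.
i=0: S_0 = -4.99 * (-2.19)^0 = -4.99
i=1: S_1 = -4.99 * (-2.19)^1 ≈ 10.93
i=2: S_2 = -4.99 * (-2.19)^2 ≈ -23.93
i=3: S_3 = -4.99 * (-2.19)^3 ≈ 52.41
The first 4 terms are: [-4.99, 10.93, -23.93, 52.41]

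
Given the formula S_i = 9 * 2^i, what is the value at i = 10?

S_10 = 9 * 2^10 = 9 * 1024 = 9216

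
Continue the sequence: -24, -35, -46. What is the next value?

Differences: -35 - -24 = -11
This is an arithmetic sequence with common difference d = -11.
Next term = -46 + -11 = -57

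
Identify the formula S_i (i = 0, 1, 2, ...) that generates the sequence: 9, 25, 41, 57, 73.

Check differences: 25 - 9 = 16
41 - 25 = 16
Common difference d = 16.
First term a = 9.
Formula: S_i = 9 + 16*i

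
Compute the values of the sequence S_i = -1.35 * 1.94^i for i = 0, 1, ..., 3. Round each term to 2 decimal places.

This is a geometric sequence.
i=0: S_0 = -1.35 * 1.94^0 = -1.35
i=1: S_1 = -1.35 * 1.94^1 ≈ -2.62
i=2: S_2 = -1.35 * 1.94^2 ≈ -5.08
i=3: S_3 = -1.35 * 1.94^3 ≈ -9.86
The first 4 terms are: [-1.35, -2.62, -5.08, -9.86]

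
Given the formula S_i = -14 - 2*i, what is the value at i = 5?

S_5 = -14 + -2*5 = -14 + -10 = -24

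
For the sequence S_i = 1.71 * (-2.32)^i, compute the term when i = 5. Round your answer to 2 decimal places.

S_5 = 1.71 * (-2.32)^5 ≈ 1.71 * -67.2109 ≈ -114.93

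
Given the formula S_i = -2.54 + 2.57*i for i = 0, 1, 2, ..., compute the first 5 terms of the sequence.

This is an arithmetic sequence.
i=0: S_0 = -2.54 + 2.57*0 = -2.54
i=1: S_1 = -2.54 + 2.57*1 = 0.03
i=2: S_2 = -2.54 + 2.57*2 = 2.6
i=3: S_3 = -2.54 + 2.57*3 = 5.17
i=4: S_4 = -2.54 + 2.57*4 = 7.74
The first 5 terms are: [-2.54, 0.03, 2.6, 5.17, 7.74]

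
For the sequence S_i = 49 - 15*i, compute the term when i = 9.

S_9 = 49 + -15*9 = 49 + -135 = -86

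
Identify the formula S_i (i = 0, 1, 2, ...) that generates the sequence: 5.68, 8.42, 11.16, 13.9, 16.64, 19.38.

Check differences: 8.42 - 5.68 = 2.74
11.16 - 8.42 = 2.74
Common difference d = 2.74.
First term a = 5.68.
Formula: S_i = 5.68 + 2.74*i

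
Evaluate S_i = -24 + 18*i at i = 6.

S_6 = -24 + 18*6 = -24 + 108 = 84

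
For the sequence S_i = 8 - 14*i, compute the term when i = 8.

S_8 = 8 + -14*8 = 8 + -112 = -104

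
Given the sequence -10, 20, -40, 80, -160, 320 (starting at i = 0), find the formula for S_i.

Check ratios: 20 / -10 = -2.0
Common ratio r = -2.
First term a = -10.
Formula: S_i = -10 * (-2)^i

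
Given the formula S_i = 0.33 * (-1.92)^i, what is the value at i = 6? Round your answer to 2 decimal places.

S_6 = 0.33 * (-1.92)^6 ≈ 0.33 * 50.0965 ≈ 16.53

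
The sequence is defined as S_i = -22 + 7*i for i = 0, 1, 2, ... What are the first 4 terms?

This is an arithmetic sequence.
i=0: S_0 = -22 + 7*0 = -22
i=1: S_1 = -22 + 7*1 = -15
i=2: S_2 = -22 + 7*2 = -8
i=3: S_3 = -22 + 7*3 = -1
The first 4 terms are: [-22, -15, -8, -1]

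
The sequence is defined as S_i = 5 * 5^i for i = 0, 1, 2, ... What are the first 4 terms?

This is a geometric sequence.
i=0: S_0 = 5 * 5^0 = 5
i=1: S_1 = 5 * 5^1 = 25
i=2: S_2 = 5 * 5^2 = 125
i=3: S_3 = 5 * 5^3 = 625
The first 4 terms are: [5, 25, 125, 625]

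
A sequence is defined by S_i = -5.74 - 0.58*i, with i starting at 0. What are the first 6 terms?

This is an arithmetic sequence.
i=0: S_0 = -5.74 + -0.58*0 = -5.74
i=1: S_1 = -5.74 + -0.58*1 = -6.32
i=2: S_2 = -5.74 + -0.58*2 = -6.9
i=3: S_3 = -5.74 + -0.58*3 = -7.48
i=4: S_4 = -5.74 + -0.58*4 = -8.06
i=5: S_5 = -5.74 + -0.58*5 = -8.64
The first 6 terms are: [-5.74, -6.32, -6.9, -7.48, -8.06, -8.64]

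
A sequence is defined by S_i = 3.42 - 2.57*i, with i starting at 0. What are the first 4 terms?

This is an arithmetic sequence.
i=0: S_0 = 3.42 + -2.57*0 = 3.42
i=1: S_1 = 3.42 + -2.57*1 = 0.85
i=2: S_2 = 3.42 + -2.57*2 = -1.72
i=3: S_3 = 3.42 + -2.57*3 = -4.29
The first 4 terms are: [3.42, 0.85, -1.72, -4.29]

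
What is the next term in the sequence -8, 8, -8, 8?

Ratios: 8 / -8 = -1.0
This is a geometric sequence with common ratio r = -1.
Next term = 8 * -1 = -8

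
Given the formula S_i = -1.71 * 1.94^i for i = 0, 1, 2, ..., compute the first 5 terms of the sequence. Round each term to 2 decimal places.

This is a geometric sequence.
i=0: S_0 = -1.71 * 1.94^0 = -1.71
i=1: S_1 = -1.71 * 1.94^1 ≈ -3.32
i=2: S_2 = -1.71 * 1.94^2 ≈ -6.44
i=3: S_3 = -1.71 * 1.94^3 ≈ -12.49
i=4: S_4 = -1.71 * 1.94^4 ≈ -24.22
The first 5 terms are: [-1.71, -3.32, -6.44, -12.49, -24.22]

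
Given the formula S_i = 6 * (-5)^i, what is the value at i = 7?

S_7 = 6 * (-5)^7 = 6 * -78125 = -468750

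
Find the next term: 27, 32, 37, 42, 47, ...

Differences: 32 - 27 = 5
This is an arithmetic sequence with common difference d = 5.
Next term = 47 + 5 = 52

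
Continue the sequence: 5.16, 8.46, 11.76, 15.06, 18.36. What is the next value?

Differences: 8.46 - 5.16 = 3.3
This is an arithmetic sequence with common difference d = 3.3.
Next term = 18.36 + 3.3 = 21.66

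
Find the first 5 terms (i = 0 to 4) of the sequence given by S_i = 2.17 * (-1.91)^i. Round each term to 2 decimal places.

This is a geometric sequence.
i=0: S_0 = 2.17 * (-1.91)^0 = 2.17
i=1: S_1 = 2.17 * (-1.91)^1 ≈ -4.14
i=2: S_2 = 2.17 * (-1.91)^2 ≈ 7.92
i=3: S_3 = 2.17 * (-1.91)^3 ≈ -15.12
i=4: S_4 = 2.17 * (-1.91)^4 ≈ 28.88
The first 5 terms are: [2.17, -4.14, 7.92, -15.12, 28.88]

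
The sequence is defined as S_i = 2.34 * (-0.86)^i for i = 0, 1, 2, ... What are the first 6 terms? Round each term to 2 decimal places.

This is a geometric sequence.
i=0: S_0 = 2.34 * (-0.86)^0 = 2.34
i=1: S_1 = 2.34 * (-0.86)^1 ≈ -2.01
i=2: S_2 = 2.34 * (-0.86)^2 ≈ 1.73
i=3: S_3 = 2.34 * (-0.86)^3 ≈ -1.49
i=4: S_4 = 2.34 * (-0.86)^4 ≈ 1.28
i=5: S_5 = 2.34 * (-0.86)^5 ≈ -1.1
The first 6 terms are: [2.34, -2.01, 1.73, -1.49, 1.28, -1.1]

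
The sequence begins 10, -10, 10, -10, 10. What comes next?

Ratios: -10 / 10 = -1.0
This is a geometric sequence with common ratio r = -1.
Next term = 10 * -1 = -10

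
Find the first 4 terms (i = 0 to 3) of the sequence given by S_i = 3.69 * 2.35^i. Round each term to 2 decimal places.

This is a geometric sequence.
i=0: S_0 = 3.69 * 2.35^0 = 3.69
i=1: S_1 = 3.69 * 2.35^1 ≈ 8.67
i=2: S_2 = 3.69 * 2.35^2 ≈ 20.38
i=3: S_3 = 3.69 * 2.35^3 ≈ 47.89
The first 4 terms are: [3.69, 8.67, 20.38, 47.89]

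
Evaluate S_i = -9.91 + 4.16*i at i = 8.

S_8 = -9.91 + 4.16*8 = -9.91 + 33.28 = 23.37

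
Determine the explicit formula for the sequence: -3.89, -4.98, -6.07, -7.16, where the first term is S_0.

Check differences: -4.98 - -3.89 = -1.09
-6.07 - -4.98 = -1.09
Common difference d = -1.09.
First term a = -3.89.
Formula: S_i = -3.89 - 1.09*i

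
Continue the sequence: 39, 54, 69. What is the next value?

Differences: 54 - 39 = 15
This is an arithmetic sequence with common difference d = 15.
Next term = 69 + 15 = 84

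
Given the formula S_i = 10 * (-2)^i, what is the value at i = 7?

S_7 = 10 * (-2)^7 = 10 * -128 = -1280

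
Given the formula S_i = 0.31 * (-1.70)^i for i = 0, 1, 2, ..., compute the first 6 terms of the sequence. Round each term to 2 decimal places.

This is a geometric sequence.
i=0: S_0 = 0.31 * (-1.7)^0 = 0.31
i=1: S_1 = 0.31 * (-1.7)^1 ≈ -0.53
i=2: S_2 = 0.31 * (-1.7)^2 ≈ 0.9
i=3: S_3 = 0.31 * (-1.7)^3 ≈ -1.52
i=4: S_4 = 0.31 * (-1.7)^4 ≈ 2.59
i=5: S_5 = 0.31 * (-1.7)^5 ≈ -4.4
The first 6 terms are: [0.31, -0.53, 0.9, -1.52, 2.59, -4.4]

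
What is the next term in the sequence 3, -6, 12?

Ratios: -6 / 3 = -2.0
This is a geometric sequence with common ratio r = -2.
Next term = 12 * -2 = -24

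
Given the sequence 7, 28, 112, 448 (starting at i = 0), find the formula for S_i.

Check ratios: 28 / 7 = 4.0
Common ratio r = 4.
First term a = 7.
Formula: S_i = 7 * 4^i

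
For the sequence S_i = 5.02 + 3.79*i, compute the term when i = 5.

S_5 = 5.02 + 3.79*5 = 5.02 + 18.95 = 23.97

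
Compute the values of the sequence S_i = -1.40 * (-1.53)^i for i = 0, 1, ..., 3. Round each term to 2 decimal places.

This is a geometric sequence.
i=0: S_0 = -1.4 * (-1.53)^0 = -1.4
i=1: S_1 = -1.4 * (-1.53)^1 ≈ 2.14
i=2: S_2 = -1.4 * (-1.53)^2 ≈ -3.28
i=3: S_3 = -1.4 * (-1.53)^3 ≈ 5.01
The first 4 terms are: [-1.4, 2.14, -3.28, 5.01]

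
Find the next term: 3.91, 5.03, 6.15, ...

Differences: 5.03 - 3.91 = 1.12
This is an arithmetic sequence with common difference d = 1.12.
Next term = 6.15 + 1.12 = 7.27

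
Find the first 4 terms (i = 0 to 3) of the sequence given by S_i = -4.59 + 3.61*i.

This is an arithmetic sequence.
i=0: S_0 = -4.59 + 3.61*0 = -4.59
i=1: S_1 = -4.59 + 3.61*1 = -0.98
i=2: S_2 = -4.59 + 3.61*2 = 2.63
i=3: S_3 = -4.59 + 3.61*3 = 6.24
The first 4 terms are: [-4.59, -0.98, 2.63, 6.24]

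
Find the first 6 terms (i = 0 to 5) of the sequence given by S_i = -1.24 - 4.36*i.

This is an arithmetic sequence.
i=0: S_0 = -1.24 + -4.36*0 = -1.24
i=1: S_1 = -1.24 + -4.36*1 = -5.6
i=2: S_2 = -1.24 + -4.36*2 = -9.96
i=3: S_3 = -1.24 + -4.36*3 = -14.32
i=4: S_4 = -1.24 + -4.36*4 = -18.68
i=5: S_5 = -1.24 + -4.36*5 = -23.04
The first 6 terms are: [-1.24, -5.6, -9.96, -14.32, -18.68, -23.04]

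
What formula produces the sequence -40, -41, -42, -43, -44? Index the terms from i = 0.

Check differences: -41 - -40 = -1
-42 - -41 = -1
Common difference d = -1.
First term a = -40.
Formula: S_i = -40 - 1*i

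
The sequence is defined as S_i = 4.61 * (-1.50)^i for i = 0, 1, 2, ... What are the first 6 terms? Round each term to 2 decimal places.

This is a geometric sequence.
i=0: S_0 = 4.61 * (-1.5)^0 = 4.61
i=1: S_1 = 4.61 * (-1.5)^1 ≈ -6.92
i=2: S_2 = 4.61 * (-1.5)^2 ≈ 10.37
i=3: S_3 = 4.61 * (-1.5)^3 ≈ -15.56
i=4: S_4 = 4.61 * (-1.5)^4 ≈ 23.34
i=5: S_5 = 4.61 * (-1.5)^5 ≈ -35.01
The first 6 terms are: [4.61, -6.92, 10.37, -15.56, 23.34, -35.01]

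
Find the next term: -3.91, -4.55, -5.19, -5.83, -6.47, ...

Differences: -4.55 - -3.91 = -0.64
This is an arithmetic sequence with common difference d = -0.64.
Next term = -6.47 + -0.64 = -7.11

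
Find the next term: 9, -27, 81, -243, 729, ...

Ratios: -27 / 9 = -3.0
This is a geometric sequence with common ratio r = -3.
Next term = 729 * -3 = -2187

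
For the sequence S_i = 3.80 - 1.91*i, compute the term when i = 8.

S_8 = 3.8 + -1.91*8 = 3.8 + -15.28 = -11.48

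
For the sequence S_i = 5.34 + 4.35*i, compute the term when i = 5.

S_5 = 5.34 + 4.35*5 = 5.34 + 21.75 = 27.09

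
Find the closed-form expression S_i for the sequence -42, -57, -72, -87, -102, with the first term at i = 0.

Check differences: -57 - -42 = -15
-72 - -57 = -15
Common difference d = -15.
First term a = -42.
Formula: S_i = -42 - 15*i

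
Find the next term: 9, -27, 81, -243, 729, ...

Ratios: -27 / 9 = -3.0
This is a geometric sequence with common ratio r = -3.
Next term = 729 * -3 = -2187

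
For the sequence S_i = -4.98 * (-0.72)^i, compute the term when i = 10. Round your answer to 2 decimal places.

S_10 = -4.98 * (-0.72)^10 ≈ -4.98 * 0.0374 ≈ -0.19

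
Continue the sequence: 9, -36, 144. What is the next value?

Ratios: -36 / 9 = -4.0
This is a geometric sequence with common ratio r = -4.
Next term = 144 * -4 = -576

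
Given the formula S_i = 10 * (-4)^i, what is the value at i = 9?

S_9 = 10 * (-4)^9 = 10 * -262144 = -2621440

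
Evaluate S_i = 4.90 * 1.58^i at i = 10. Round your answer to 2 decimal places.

S_10 = 4.9 * 1.58^10 ≈ 4.9 * 96.9551 ≈ 475.08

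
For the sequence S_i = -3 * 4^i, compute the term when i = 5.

S_5 = -3 * 4^5 = -3 * 1024 = -3072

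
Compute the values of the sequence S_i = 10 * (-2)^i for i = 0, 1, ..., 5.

This is a geometric sequence.
i=0: S_0 = 10 * (-2)^0 = 10
i=1: S_1 = 10 * (-2)^1 = -20
i=2: S_2 = 10 * (-2)^2 = 40
i=3: S_3 = 10 * (-2)^3 = -80
i=4: S_4 = 10 * (-2)^4 = 160
i=5: S_5 = 10 * (-2)^5 = -320
The first 6 terms are: [10, -20, 40, -80, 160, -320]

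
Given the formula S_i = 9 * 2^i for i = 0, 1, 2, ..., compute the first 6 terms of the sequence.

This is a geometric sequence.
i=0: S_0 = 9 * 2^0 = 9
i=1: S_1 = 9 * 2^1 = 18
i=2: S_2 = 9 * 2^2 = 36
i=3: S_3 = 9 * 2^3 = 72
i=4: S_4 = 9 * 2^4 = 144
i=5: S_5 = 9 * 2^5 = 288
The first 6 terms are: [9, 18, 36, 72, 144, 288]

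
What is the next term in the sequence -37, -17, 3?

Differences: -17 - -37 = 20
This is an arithmetic sequence with common difference d = 20.
Next term = 3 + 20 = 23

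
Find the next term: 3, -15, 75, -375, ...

Ratios: -15 / 3 = -5.0
This is a geometric sequence with common ratio r = -5.
Next term = -375 * -5 = 1875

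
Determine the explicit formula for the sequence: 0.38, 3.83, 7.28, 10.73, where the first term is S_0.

Check differences: 3.83 - 0.38 = 3.45
7.28 - 3.83 = 3.45
Common difference d = 3.45.
First term a = 0.38.
Formula: S_i = 0.38 + 3.45*i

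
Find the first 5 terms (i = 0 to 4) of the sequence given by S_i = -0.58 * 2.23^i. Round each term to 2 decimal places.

This is a geometric sequence.
i=0: S_0 = -0.58 * 2.23^0 = -0.58
i=1: S_1 = -0.58 * 2.23^1 ≈ -1.29
i=2: S_2 = -0.58 * 2.23^2 ≈ -2.88
i=3: S_3 = -0.58 * 2.23^3 ≈ -6.43
i=4: S_4 = -0.58 * 2.23^4 ≈ -14.34
The first 5 terms are: [-0.58, -1.29, -2.88, -6.43, -14.34]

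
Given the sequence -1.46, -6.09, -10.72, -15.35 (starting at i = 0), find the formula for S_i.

Check differences: -6.09 - -1.46 = -4.63
-10.72 - -6.09 = -4.63
Common difference d = -4.63.
First term a = -1.46.
Formula: S_i = -1.46 - 4.63*i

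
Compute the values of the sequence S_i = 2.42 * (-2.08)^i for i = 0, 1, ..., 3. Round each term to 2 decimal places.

This is a geometric sequence.
i=0: S_0 = 2.42 * (-2.08)^0 = 2.42
i=1: S_1 = 2.42 * (-2.08)^1 ≈ -5.03
i=2: S_2 = 2.42 * (-2.08)^2 ≈ 10.47
i=3: S_3 = 2.42 * (-2.08)^3 ≈ -21.78
The first 4 terms are: [2.42, -5.03, 10.47, -21.78]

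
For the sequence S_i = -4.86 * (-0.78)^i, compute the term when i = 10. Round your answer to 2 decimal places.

S_10 = -4.86 * (-0.78)^10 ≈ -4.86 * 0.0834 ≈ -0.41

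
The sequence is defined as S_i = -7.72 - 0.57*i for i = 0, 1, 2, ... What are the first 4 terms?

This is an arithmetic sequence.
i=0: S_0 = -7.72 + -0.57*0 = -7.72
i=1: S_1 = -7.72 + -0.57*1 = -8.29
i=2: S_2 = -7.72 + -0.57*2 = -8.86
i=3: S_3 = -7.72 + -0.57*3 = -9.43
The first 4 terms are: [-7.72, -8.29, -8.86, -9.43]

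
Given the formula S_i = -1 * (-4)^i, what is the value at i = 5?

S_5 = -1 * (-4)^5 = -1 * -1024 = 1024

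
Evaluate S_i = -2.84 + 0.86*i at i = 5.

S_5 = -2.84 + 0.86*5 = -2.84 + 4.3 = 1.46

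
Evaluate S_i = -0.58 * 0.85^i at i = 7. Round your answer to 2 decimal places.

S_7 = -0.58 * 0.85^7 ≈ -0.58 * 0.3206 ≈ -0.19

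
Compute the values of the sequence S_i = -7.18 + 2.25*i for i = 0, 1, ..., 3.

This is an arithmetic sequence.
i=0: S_0 = -7.18 + 2.25*0 = -7.18
i=1: S_1 = -7.18 + 2.25*1 = -4.93
i=2: S_2 = -7.18 + 2.25*2 = -2.68
i=3: S_3 = -7.18 + 2.25*3 = -0.43
The first 4 terms are: [-7.18, -4.93, -2.68, -0.43]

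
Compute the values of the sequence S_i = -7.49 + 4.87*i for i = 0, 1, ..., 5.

This is an arithmetic sequence.
i=0: S_0 = -7.49 + 4.87*0 = -7.49
i=1: S_1 = -7.49 + 4.87*1 = -2.62
i=2: S_2 = -7.49 + 4.87*2 = 2.25
i=3: S_3 = -7.49 + 4.87*3 = 7.12
i=4: S_4 = -7.49 + 4.87*4 = 11.99
i=5: S_5 = -7.49 + 4.87*5 = 16.86
The first 6 terms are: [-7.49, -2.62, 2.25, 7.12, 11.99, 16.86]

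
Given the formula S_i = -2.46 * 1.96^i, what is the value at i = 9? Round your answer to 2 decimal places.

S_9 = -2.46 * 1.96^9 ≈ -2.46 * 426.8789 ≈ -1050.12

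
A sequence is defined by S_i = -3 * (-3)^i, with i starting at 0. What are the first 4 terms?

This is a geometric sequence.
i=0: S_0 = -3 * (-3)^0 = -3
i=1: S_1 = -3 * (-3)^1 = 9
i=2: S_2 = -3 * (-3)^2 = -27
i=3: S_3 = -3 * (-3)^3 = 81
The first 4 terms are: [-3, 9, -27, 81]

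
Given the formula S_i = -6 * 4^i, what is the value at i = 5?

S_5 = -6 * 4^5 = -6 * 1024 = -6144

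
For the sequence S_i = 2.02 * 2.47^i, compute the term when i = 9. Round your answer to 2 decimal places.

S_9 = 2.02 * 2.47^9 ≈ 2.02 * 3421.9415 ≈ 6912.32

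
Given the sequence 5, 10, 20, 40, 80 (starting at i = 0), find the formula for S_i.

Check ratios: 10 / 5 = 2.0
Common ratio r = 2.
First term a = 5.
Formula: S_i = 5 * 2^i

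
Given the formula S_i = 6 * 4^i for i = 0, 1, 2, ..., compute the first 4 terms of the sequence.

This is a geometric sequence.
i=0: S_0 = 6 * 4^0 = 6
i=1: S_1 = 6 * 4^1 = 24
i=2: S_2 = 6 * 4^2 = 96
i=3: S_3 = 6 * 4^3 = 384
The first 4 terms are: [6, 24, 96, 384]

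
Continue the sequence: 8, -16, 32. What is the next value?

Ratios: -16 / 8 = -2.0
This is a geometric sequence with common ratio r = -2.
Next term = 32 * -2 = -64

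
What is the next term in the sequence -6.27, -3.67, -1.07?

Differences: -3.67 - -6.27 = 2.6
This is an arithmetic sequence with common difference d = 2.6.
Next term = -1.07 + 2.6 = 1.53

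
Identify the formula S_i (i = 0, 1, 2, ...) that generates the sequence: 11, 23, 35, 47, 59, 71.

Check differences: 23 - 11 = 12
35 - 23 = 12
Common difference d = 12.
First term a = 11.
Formula: S_i = 11 + 12*i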